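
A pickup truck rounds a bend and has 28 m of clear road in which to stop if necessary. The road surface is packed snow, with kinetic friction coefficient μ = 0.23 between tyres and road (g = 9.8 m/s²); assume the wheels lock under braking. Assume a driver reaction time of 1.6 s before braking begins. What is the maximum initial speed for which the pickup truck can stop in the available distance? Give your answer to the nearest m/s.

a = μg = 0.23 × 9.8 = 2.254 m/s².
Stopping distance: v·t_r + v²/(2a) = 28 with t_r = 1.6 s and a = 2.254 m/s².
So v² + 7.213 v − 126.22 = 0.
Positive root: v = −a·t_r + √((a·t_r)² + 2a·d) = −3.606 + √(13.003 + 126.22) = 8.1933 m/s.

Maximum speed ≈ 8 m/s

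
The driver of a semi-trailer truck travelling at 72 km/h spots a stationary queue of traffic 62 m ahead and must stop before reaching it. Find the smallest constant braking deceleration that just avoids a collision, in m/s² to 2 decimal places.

Required deceleration ≈ 3.23 m/s²

72 km/h ÷ 3.6 = 20.0000 m/s.
v² = 2a·d ⇒ a = v²/(2d) = 20.0000² / (2 × 62.000) = 400.000 / 124.000 = 3.2258 m/s².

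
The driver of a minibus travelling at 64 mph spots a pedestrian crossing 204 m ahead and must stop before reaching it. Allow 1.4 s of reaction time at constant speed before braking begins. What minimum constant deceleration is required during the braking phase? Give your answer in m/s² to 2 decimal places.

Required deceleration ≈ 2.50 m/s²

64 mph × 0.44704 = 28.6106 m/s.
Distance covered during reaction = 28.6106 × 1.4 = 40.055 m.
Distance available for braking: 204 − 40.055 = 163.945 m.
v² = 2a·d ⇒ a = v²/(2d) = 28.6106² / (2 × 163.945) = 818.566 / 327.890 = 2.4965 m/s².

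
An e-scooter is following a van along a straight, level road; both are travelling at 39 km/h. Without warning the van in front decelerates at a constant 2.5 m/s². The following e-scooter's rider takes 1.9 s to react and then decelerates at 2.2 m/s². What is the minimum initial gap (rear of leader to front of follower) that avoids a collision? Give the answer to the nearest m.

39 km/h ÷ 3.6 = 10.8333 m/s.
Leader travels v²/(2a_L) = 117.360 / 5.000 = 23.472 m before stopping.
Follower covers v·t_r = 10.8333 × 1.9 = 20.583 m while reacting, then v²/(2a_F) = 117.360 / 4.400 = 26.673 m while braking, for a total of 20.583 + 26.673 = 47.256 m.
Since a_F ≤ a_L and the follower starts braking later, the follower is never slower than the leader, so the closest approach is when both have stopped.
Minimum gap = 47.256 − 23.472 = 23.784 m.

Minimum gap ≈ 24 m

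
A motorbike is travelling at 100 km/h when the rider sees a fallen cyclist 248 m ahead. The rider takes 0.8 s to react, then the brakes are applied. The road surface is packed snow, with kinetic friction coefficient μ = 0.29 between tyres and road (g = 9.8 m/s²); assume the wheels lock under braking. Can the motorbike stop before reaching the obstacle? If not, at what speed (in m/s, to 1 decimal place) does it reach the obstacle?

100 km/h ÷ 3.6 = 27.7778 m/s.
a = μg = 0.29 × 9.8 = 2.842 m/s².
Reaction distance = 27.7778 × 0.8 = 22.222 m.
Braking distance = v²/(2a) = 771.606 / 5.684 = 135.751 m.
Total stopping distance = 22.222 + 135.751 = 157.973 m, vs 248 m available — it stops with 248 − 157.973 = 90.027 m to spare.

Yes — it stops about 90.0 m short of the obstacle, so it never reaches it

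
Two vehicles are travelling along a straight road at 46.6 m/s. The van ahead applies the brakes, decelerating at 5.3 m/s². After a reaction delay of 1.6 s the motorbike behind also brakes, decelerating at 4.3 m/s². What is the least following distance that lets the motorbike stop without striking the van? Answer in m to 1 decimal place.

Leader travels v²/(2a_L) = 2171.560 / 10.600 = 204.864 m before stopping.
Follower covers v·t_r = 46.6000 × 1.6 = 74.560 m while reacting, then v²/(2a_F) = 2171.560 / 8.600 = 252.507 m while braking, for a total of 74.560 + 252.507 = 327.067 m.
Since a_F ≤ a_L and the follower starts braking later, the follower is never slower than the leader, so the closest approach is when both have stopped.
Minimum gap = 327.067 − 204.864 = 122.203 m.

Minimum gap ≈ 122.2 m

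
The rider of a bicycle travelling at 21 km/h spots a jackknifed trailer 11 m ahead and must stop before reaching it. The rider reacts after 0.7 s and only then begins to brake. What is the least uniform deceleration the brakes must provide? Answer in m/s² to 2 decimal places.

Required deceleration ≈ 2.46 m/s²

21 km/h ÷ 3.6 = 5.8333 m/s.
Distance covered during reaction = 5.8333 × 0.7 = 4.083 m.
Distance available for braking: 11 − 4.083 = 6.917 m.
v² = 2a·d ⇒ a = v²/(2d) = 5.8333² / (2 × 6.917) = 34.027 / 13.834 = 2.4597 m/s².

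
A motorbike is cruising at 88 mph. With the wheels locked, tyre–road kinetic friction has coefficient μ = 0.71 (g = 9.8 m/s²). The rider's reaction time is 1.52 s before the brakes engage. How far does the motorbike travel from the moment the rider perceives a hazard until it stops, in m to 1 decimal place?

Total stopping distance ≈ 171.0 m

88 mph × 0.44704 = 39.3395 m/s.
a = μg = 0.71 × 9.8 = 6.958 m/s².
Reaction distance = v·t_r = 39.3395 × 1.52 = 59.796 m.
Braking distance = v²/(2a) = 39.3395² / (2 × 6.958) = 1547.596 / 13.916 = 111.210 m.
Total = 59.796 + 111.210 = 171.006 m.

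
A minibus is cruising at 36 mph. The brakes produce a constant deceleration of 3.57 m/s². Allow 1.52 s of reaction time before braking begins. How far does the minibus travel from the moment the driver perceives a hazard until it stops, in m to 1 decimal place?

Total stopping distance ≈ 60.7 m

36 mph × 0.44704 = 16.0934 m/s.
Reaction distance = v·t_r = 16.0934 × 1.52 = 24.462 m.
Braking distance = v²/(2a) = 16.0934² / (2 × 3.570) = 258.998 / 7.140 = 36.274 m.
Total = 24.462 + 36.274 = 60.736 m.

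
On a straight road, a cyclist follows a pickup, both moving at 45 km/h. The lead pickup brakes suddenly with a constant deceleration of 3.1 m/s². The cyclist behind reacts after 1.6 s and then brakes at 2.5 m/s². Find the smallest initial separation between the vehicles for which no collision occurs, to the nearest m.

45 km/h ÷ 3.6 = 12.5000 m/s.
Leader travels v²/(2a_L) = 156.250 / 6.200 = 25.202 m before stopping.
Follower covers v·t_r = 12.5000 × 1.6 = 20.000 m while reacting, then v²/(2a_F) = 156.250 / 5.000 = 31.250 m while braking, for a total of 20.000 + 31.250 = 51.250 m.
Since a_F ≤ a_L and the follower starts braking later, the follower is never slower than the leader, so the closest approach is when both have stopped.
Minimum gap = 51.250 − 25.202 = 26.048 m.

Minimum gap ≈ 26 m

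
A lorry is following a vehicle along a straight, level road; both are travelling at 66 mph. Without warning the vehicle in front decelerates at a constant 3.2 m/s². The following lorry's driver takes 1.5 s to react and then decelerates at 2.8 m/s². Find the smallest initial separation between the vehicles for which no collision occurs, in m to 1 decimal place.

66 mph × 0.44704 = 29.5046 m/s.
Leader travels v²/(2a_L) = 870.521 / 6.400 = 136.019 m before stopping.
Follower covers v·t_r = 29.5046 × 1.5 = 44.257 m while reacting, then v²/(2a_F) = 870.521 / 5.600 = 155.450 m while braking, for a total of 44.257 + 155.450 = 199.707 m.
Since a_F ≤ a_L and the follower starts braking later, the follower is never slower than the leader, so the closest approach is when both have stopped.
Minimum gap = 199.707 − 136.019 = 63.688 m.

Minimum gap ≈ 63.7 m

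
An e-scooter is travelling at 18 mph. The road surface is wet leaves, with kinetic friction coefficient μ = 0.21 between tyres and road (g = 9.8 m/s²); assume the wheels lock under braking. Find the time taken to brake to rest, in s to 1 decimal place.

18 mph × 0.44704 = 8.0467 m/s.
a = μg = 0.21 × 9.8 = 2.058 m/s².
Braking time = v/a = 8.0467 / 2.058 = 3.910 s.

Braking time ≈ 3.9 s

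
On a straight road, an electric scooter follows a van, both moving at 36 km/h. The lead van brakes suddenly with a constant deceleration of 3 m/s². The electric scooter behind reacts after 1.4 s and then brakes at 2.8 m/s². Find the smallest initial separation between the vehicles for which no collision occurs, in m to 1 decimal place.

36 km/h ÷ 3.6 = 10.0000 m/s.
Leader travels v²/(2a_L) = 100.000 / 6.000 = 16.667 m before stopping.
Follower covers v·t_r = 10.0000 × 1.4 = 14.000 m while reacting, then v²/(2a_F) = 100.000 / 5.600 = 17.857 m while braking, for a total of 14.000 + 17.857 = 31.857 m.
Since a_F ≤ a_L and the follower starts braking later, the follower is never slower than the leader, so the closest approach is when both have stopped.
Minimum gap = 31.857 − 16.667 = 15.190 m.

Minimum gap ≈ 15.2 m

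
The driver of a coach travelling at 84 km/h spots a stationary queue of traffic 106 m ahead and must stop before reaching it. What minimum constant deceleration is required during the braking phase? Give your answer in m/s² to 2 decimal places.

Required deceleration ≈ 2.57 m/s²

84 km/h ÷ 3.6 = 23.3333 m/s.
v² = 2a·d ⇒ a = v²/(2d) = 23.3333² / (2 × 106.000) = 544.443 / 212.000 = 2.5681 m/s².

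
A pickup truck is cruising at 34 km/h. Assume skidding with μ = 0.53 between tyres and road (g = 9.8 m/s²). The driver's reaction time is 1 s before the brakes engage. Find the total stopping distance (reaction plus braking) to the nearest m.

34 km/h ÷ 3.6 = 9.4444 m/s.
a = μg = 0.53 × 9.8 = 5.194 m/s².
Reaction distance = v·t_r = 9.4444 × 1 = 9.444 m.
Braking distance = v²/(2a) = 9.4444² / (2 × 5.194) = 89.197 / 10.388 = 8.587 m.
Total = 9.444 + 8.587 = 18.031 m.

Total stopping distance ≈ 18 m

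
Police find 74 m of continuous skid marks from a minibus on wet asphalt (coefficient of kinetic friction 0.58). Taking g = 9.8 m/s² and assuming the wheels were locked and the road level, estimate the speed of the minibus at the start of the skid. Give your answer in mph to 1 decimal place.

Deceleration a = μg = 0.58 × 9.8 = 5.684 m/s².
v = √(2a·d) = √(2 × 5.684 × 74) = √841.232 = 29.0040 m/s.
= 29.0040 ÷ 0.44704 = 64.880 mph.

Initial speed ≈ 64.9 mph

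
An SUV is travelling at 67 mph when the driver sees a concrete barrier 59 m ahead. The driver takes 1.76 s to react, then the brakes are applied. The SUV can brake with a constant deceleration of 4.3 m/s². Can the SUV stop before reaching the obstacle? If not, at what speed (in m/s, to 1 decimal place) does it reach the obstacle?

67 mph × 0.44704 = 29.9517 m/s.
Reaction distance = 29.9517 × 1.76 = 52.715 m.
Braking distance needed to stop: v²/(2a) = 897.104 / 8.600 = 104.314 m, so total needed = 52.715 + 104.314 = 157.029 m > 59 m — it cannot stop.
Distance remaining when braking begins: 59 − 52.715 = 6.285 m.
v² = v₀² − 2a·d = 897.104 − 2 × 4.300 × 6.285 = 843.053 m²/s².
v = √843.053 = 29.035 m/s.

No — it strikes the obstacle at 29.0 m/s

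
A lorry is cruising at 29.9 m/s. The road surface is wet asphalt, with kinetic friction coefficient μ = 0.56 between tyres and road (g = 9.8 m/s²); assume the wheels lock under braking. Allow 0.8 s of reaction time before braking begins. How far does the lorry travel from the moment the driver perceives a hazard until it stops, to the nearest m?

a = μg = 0.56 × 9.8 = 5.488 m/s².
Reaction distance = v·t_r = 29.9000 × 0.8 = 23.920 m.
Braking distance = v²/(2a) = 29.9000² / (2 × 5.488) = 894.010 / 10.976 = 81.451 m.
Total = 23.920 + 81.451 = 105.371 m.

Total stopping distance ≈ 105 m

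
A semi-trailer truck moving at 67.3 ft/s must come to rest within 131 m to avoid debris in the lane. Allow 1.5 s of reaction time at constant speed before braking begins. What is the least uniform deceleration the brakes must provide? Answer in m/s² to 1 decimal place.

Required deceleration ≈ 2.1 m/s²

67.3 ft/s × 0.3048 = 20.5130 m/s.
Distance covered during reaction = 20.5130 × 1.5 = 30.770 m.
Distance available for braking: 131 − 30.770 = 100.230 m.
v² = 2a·d ⇒ a = v²/(2d) = 20.5130² / (2 × 100.230) = 420.783 / 200.460 = 2.0991 m/s².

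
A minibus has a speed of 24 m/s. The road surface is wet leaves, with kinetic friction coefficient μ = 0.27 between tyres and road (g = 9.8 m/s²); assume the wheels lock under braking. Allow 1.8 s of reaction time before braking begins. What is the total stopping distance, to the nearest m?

Total stopping distance ≈ 152 m

a = μg = 0.27 × 9.8 = 2.646 m/s².
Reaction distance = v·t_r = 24.0000 × 1.8 = 43.200 m.
Braking distance = v²/(2a) = 24.0000² / (2 × 2.646) = 576.000 / 5.292 = 108.844 m.
Total = 43.200 + 108.844 = 152.044 m.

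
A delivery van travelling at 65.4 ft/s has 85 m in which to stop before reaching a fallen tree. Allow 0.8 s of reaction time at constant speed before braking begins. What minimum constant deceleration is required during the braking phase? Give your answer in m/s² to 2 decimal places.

Required deceleration ≈ 2.88 m/s²

65.4 ft/s × 0.3048 = 19.9339 m/s.
Distance covered during reaction = 19.9339 × 0.8 = 15.947 m.
Distance available for braking: 85 − 15.947 = 69.053 m.
v² = 2a·d ⇒ a = v²/(2d) = 19.9339² / (2 × 69.053) = 397.360 / 138.106 = 2.8772 m/s².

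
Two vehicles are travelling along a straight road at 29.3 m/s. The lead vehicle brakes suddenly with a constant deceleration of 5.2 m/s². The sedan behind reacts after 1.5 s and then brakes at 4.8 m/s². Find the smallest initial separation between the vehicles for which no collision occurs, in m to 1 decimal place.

Minimum gap ≈ 50.8 m

Leader travels v²/(2a_L) = 858.490 / 10.400 = 82.547 m before stopping.
Follower covers v·t_r = 29.3000 × 1.5 = 43.950 m while reacting, then v²/(2a_F) = 858.490 / 9.600 = 89.426 m while braking, for a total of 43.950 + 89.426 = 133.376 m.
Since a_F ≤ a_L and the follower starts braking later, the follower is never slower than the leader, so the closest approach is when both have stopped.
Minimum gap = 133.376 − 82.547 = 50.829 m.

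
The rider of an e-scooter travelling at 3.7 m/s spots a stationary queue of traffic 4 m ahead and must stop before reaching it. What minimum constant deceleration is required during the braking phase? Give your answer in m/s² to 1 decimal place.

Required deceleration ≈ 1.7 m/s²

v² = 2a·d ⇒ a = v²/(2d) = 3.7000² / (2 × 4.000) = 13.690 / 8.000 = 1.7112 m/s².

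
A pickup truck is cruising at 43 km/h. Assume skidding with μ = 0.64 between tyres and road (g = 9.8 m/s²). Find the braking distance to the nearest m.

43 km/h ÷ 3.6 = 11.9444 m/s.
a = μg = 0.64 × 9.8 = 6.272 m/s².
Braking distance = v²/(2a) = 11.9444² / (2 × 6.272) = 142.669 / 12.544 = 11.373 m.

Braking distance ≈ 11 m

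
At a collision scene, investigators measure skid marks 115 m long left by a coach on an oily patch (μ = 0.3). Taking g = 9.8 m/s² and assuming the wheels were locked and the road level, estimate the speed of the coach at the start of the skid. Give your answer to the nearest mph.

Deceleration a = μg = 0.3 × 9.8 = 2.940 m/s².
v = √(2a·d) = √(2 × 2.940 × 115) = √676.200 = 26.0038 m/s.
= 26.0038 ÷ 0.44704 = 58.169 mph.

Initial speed ≈ 58 mph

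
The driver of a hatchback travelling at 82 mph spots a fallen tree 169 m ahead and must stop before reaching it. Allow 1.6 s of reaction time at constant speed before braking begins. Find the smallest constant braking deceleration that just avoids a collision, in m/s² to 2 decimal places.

Required deceleration ≈ 6.09 m/s²

82 mph × 0.44704 = 36.6573 m/s.
Distance covered during reaction = 36.6573 × 1.6 = 58.652 m.
Distance available for braking: 169 − 58.652 = 110.348 m.
v² = 2a·d ⇒ a = v²/(2d) = 36.6573² / (2 × 110.348) = 1343.758 / 220.696 = 6.0887 m/s².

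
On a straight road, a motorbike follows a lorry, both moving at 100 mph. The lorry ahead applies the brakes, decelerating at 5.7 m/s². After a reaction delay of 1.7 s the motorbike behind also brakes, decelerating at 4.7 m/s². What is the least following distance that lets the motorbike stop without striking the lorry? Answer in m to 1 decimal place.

Minimum gap ≈ 113.3 m

100 mph × 0.44704 = 44.7040 m/s.
Leader travels v²/(2a_L) = 1998.448 / 11.400 = 175.302 m before stopping.
Follower covers v·t_r = 44.7040 × 1.7 = 75.997 m while reacting, then v²/(2a_F) = 1998.448 / 9.400 = 212.601 m while braking, for a total of 75.997 + 212.601 = 288.598 m.
Since a_F ≤ a_L and the follower starts braking later, the follower is never slower than the leader, so the closest approach is when both have stopped.
Minimum gap = 288.598 − 175.302 = 113.296 m.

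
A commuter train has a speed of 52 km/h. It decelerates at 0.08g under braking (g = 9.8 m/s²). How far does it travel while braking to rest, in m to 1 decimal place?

52 km/h ÷ 3.6 = 14.4444 m/s.
a = 0.08 × 9.8 = 0.784 m/s².
Braking distance = v²/(2a) = 14.4444² / (2 × 0.784) = 208.641 / 1.568 = 133.062 m.

Braking distance ≈ 133.1 m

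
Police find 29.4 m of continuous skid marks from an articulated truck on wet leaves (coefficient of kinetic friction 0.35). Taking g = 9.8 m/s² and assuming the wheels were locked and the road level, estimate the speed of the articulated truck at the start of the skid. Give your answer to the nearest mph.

Initial speed ≈ 32 mph

Deceleration a = μg = 0.35 × 9.8 = 3.430 m/s².
v = √(2a·d) = √(2 × 3.430 × 29.4) = √201.684 = 14.2015 m/s.
= 14.2015 ÷ 0.44704 = 31.768 mph.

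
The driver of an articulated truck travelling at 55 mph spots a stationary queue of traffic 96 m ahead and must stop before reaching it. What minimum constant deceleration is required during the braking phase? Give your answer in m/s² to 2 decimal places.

Required deceleration ≈ 3.15 m/s²

55 mph × 0.44704 = 24.5872 m/s.
v² = 2a·d ⇒ a = v²/(2d) = 24.5872² / (2 × 96.000) = 604.530 / 192.000 = 3.1486 m/s².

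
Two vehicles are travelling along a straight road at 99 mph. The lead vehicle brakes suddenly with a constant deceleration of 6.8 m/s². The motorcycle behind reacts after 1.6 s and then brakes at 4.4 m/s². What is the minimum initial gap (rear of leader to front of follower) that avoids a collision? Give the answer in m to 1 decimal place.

99 mph × 0.44704 = 44.2570 m/s.
Leader travels v²/(2a_L) = 1958.682 / 13.600 = 144.021 m before stopping.
Follower covers v·t_r = 44.2570 × 1.6 = 70.811 m while reacting, then v²/(2a_F) = 1958.682 / 8.800 = 222.577 m while braking, for a total of 70.811 + 222.577 = 293.388 m.
Since a_F ≤ a_L and the follower starts braking later, the follower is never slower than the leader, so the closest approach is when both have stopped.
Minimum gap = 293.388 − 144.021 = 149.367 m.

Minimum gap ≈ 149.4 m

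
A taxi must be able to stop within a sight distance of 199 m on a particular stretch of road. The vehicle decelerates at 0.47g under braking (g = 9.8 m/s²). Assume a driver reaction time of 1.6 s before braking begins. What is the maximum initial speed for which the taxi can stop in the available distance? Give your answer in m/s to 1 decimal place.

Maximum speed ≈ 36.1 m/s

a = 0.47 × 9.8 = 4.606 m/s².
Stopping distance: v·t_r + v²/(2a) = 199 with t_r = 1.6 s and a = 4.606 m/s².
So v² + 14.739 v − 1833.19 = 0.
Positive root: v = −a·t_r + √((a·t_r)² + 2a·d) = −7.370 + √(54.317 + 1833.19) = 36.0754 m/s.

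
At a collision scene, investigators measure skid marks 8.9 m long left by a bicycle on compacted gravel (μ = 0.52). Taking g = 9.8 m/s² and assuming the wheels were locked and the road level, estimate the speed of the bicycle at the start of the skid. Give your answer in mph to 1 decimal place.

Initial speed ≈ 21.3 mph

Deceleration a = μg = 0.52 × 9.8 = 5.096 m/s².
v = √(2a·d) = √(2 × 5.096 × 8.9) = √90.709 = 9.5241 m/s.
= 9.5241 ÷ 0.44704 = 21.305 mph.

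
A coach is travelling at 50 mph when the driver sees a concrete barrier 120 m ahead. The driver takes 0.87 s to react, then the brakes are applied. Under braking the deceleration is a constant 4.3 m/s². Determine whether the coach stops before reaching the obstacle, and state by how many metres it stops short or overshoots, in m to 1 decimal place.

50 mph × 0.44704 = 22.3520 m/s.
Reaction distance = 22.3520 × 0.87 = 19.446 m.
Braking distance = v²/(2a) = 499.612 / 8.600 = 58.094 m.
Total stopping distance = 19.446 + 58.094 = 77.540 m, vs 120 m available — it stops with 120 − 77.540 = 42.460 m to spare.

Yes — it stops 42.5 m short of the obstacle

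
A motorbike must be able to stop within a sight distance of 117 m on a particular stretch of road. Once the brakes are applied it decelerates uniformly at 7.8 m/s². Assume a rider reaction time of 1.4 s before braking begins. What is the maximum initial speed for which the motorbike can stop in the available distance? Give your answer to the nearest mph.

Maximum speed ≈ 74 mph

Stopping distance: v·t_r + v²/(2a) = 117 with t_r = 1.4 s and a = 7.800 m/s².
So v² + 21.840 v − 1825.20 = 0.
Positive root: v = −a·t_r + √((a·t_r)² + 2a·d) = −10.920 + √(119.246 + 1825.20) = 33.1759 m/s.
33.1759 m/s ÷ 0.44704 = 74.212 mph.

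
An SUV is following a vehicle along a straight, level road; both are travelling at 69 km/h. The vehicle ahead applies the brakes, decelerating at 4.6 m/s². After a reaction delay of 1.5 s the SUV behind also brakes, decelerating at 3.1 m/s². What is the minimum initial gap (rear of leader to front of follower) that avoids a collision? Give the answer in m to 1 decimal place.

Minimum gap ≈ 48.1 m

69 km/h ÷ 3.6 = 19.1667 m/s.
Leader travels v²/(2a_L) = 367.362 / 9.200 = 39.931 m before stopping.
Follower covers v·t_r = 19.1667 × 1.5 = 28.750 m while reacting, then v²/(2a_F) = 367.362 / 6.200 = 59.252 m while braking, for a total of 28.750 + 59.252 = 88.002 m.
Since a_F ≤ a_L and the follower starts braking later, the follower is never slower than the leader, so the closest approach is when both have stopped.
Minimum gap = 88.002 − 39.931 = 48.071 m.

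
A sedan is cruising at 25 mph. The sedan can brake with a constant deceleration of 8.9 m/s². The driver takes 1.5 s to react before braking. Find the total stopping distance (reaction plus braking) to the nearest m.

Total stopping distance ≈ 24 m

25 mph × 0.44704 = 11.1760 m/s.
Reaction distance = v·t_r = 11.1760 × 1.5 = 16.764 m.
Braking distance = v²/(2a) = 11.1760² / (2 × 8.900) = 124.903 / 17.800 = 7.017 m.
Total = 16.764 + 7.017 = 23.781 m.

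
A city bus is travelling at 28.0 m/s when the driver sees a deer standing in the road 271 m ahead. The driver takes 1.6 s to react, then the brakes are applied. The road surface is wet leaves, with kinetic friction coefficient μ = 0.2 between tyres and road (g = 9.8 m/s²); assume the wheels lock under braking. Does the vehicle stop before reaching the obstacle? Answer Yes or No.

Yes

a = μg = 0.2 × 9.8 = 1.960 m/s².
Reaction distance = 28.0000 × 1.6 = 44.800 m.
Braking distance = v²/(2a) = 784.000 / 3.920 = 200.000 m.
Total stopping distance = 44.800 + 200.000 = 244.800 m, vs 271 m available — it stops with 271 − 244.800 = 26.200 m to spare.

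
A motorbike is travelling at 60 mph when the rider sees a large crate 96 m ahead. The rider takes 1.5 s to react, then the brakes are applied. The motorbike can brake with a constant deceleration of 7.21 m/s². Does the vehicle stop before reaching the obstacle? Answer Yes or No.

60 mph × 0.44704 = 26.8224 m/s.
Reaction distance = 26.8224 × 1.5 = 40.234 m.
Braking distance = v²/(2a) = 719.441 / 14.420 = 49.892 m.
Total stopping distance = 40.234 + 49.892 = 90.126 m, vs 96 m available — it stops with 96 − 90.126 = 5.874 m to spare.

Yes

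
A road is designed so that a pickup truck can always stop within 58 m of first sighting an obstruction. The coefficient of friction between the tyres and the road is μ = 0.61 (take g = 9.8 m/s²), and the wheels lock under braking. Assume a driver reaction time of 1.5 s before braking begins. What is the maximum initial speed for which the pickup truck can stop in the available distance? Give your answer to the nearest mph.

a = μg = 0.61 × 9.8 = 5.978 m/s².
Stopping distance: v·t_r + v²/(2a) = 58 with t_r = 1.5 s and a = 5.978 m/s².
So v² + 17.934 v − 693.45 = 0.
Positive root: v = −a·t_r + √((a·t_r)² + 2a·d) = −8.967 + √(80.407 + 693.45) = 18.8513 m/s.
18.8513 m/s ÷ 0.44704 = 42.169 mph.

Maximum speed ≈ 42 mph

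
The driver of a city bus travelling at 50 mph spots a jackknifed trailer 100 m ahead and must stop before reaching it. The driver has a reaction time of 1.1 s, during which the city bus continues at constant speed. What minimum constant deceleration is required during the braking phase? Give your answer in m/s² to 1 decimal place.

50 mph × 0.44704 = 22.3520 m/s.
Distance covered during reaction = 22.3520 × 1.1 = 24.587 m.
Distance available for braking: 100 − 24.587 = 75.413 m.
v² = 2a·d ⇒ a = v²/(2d) = 22.3520² / (2 × 75.413) = 499.612 / 150.826 = 3.3125 m/s².

Required deceleration ≈ 3.3 m/s²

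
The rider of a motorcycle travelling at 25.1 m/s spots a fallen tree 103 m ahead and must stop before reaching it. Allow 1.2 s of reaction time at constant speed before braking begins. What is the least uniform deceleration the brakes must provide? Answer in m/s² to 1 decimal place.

Required deceleration ≈ 4.3 m/s²

Distance covered during reaction = 25.1000 × 1.2 = 30.120 m.
Distance available for braking: 103 − 30.120 = 72.880 m.
v² = 2a·d ⇒ a = v²/(2d) = 25.1000² / (2 × 72.880) = 630.010 / 145.760 = 4.3222 m/s².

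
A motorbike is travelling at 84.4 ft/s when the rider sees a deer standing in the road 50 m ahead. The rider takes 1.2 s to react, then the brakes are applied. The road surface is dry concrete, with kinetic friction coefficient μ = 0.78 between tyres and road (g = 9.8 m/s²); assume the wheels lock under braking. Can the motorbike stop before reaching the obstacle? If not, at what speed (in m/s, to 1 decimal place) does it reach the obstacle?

No — it strikes the obstacle at 19.2 m/s

84.4 ft/s × 0.3048 = 25.7251 m/s.
a = μg = 0.78 × 9.8 = 7.644 m/s².
Reaction distance = 25.7251 × 1.2 = 30.870 m.
Braking distance needed to stop: v²/(2a) = 661.781 / 15.288 = 43.288 m, so total needed = 30.870 + 43.288 = 74.158 m > 50 m — it cannot stop.
Distance remaining when braking begins: 50 − 30.870 = 19.130 m.
v² = v₀² − 2a·d = 661.781 − 2 × 7.644 × 19.130 = 369.322 m²/s².
v = √369.322 = 19.218 m/s.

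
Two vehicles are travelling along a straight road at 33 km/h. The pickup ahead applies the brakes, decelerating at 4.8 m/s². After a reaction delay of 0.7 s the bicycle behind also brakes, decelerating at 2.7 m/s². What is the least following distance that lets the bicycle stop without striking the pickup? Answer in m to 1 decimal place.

Minimum gap ≈ 13.2 m

33 km/h ÷ 3.6 = 9.1667 m/s.
Leader travels v²/(2a_L) = 84.028 / 9.600 = 8.753 m before stopping.
Follower covers v·t_r = 9.1667 × 0.7 = 6.417 m while reacting, then v²/(2a_F) = 84.028 / 5.400 = 15.561 m while braking, for a total of 6.417 + 15.561 = 21.978 m.
Since a_F ≤ a_L and the follower starts braking later, the follower is never slower than the leader, so the closest approach is when both have stopped.
Minimum gap = 21.978 − 8.753 = 13.225 m.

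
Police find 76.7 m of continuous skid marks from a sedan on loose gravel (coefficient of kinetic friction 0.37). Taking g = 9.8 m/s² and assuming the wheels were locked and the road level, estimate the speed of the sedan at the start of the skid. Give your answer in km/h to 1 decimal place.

Deceleration a = μg = 0.37 × 9.8 = 3.626 m/s².
v = √(2a·d) = √(2 × 3.626 × 76.7) = √556.228 = 23.5845 m/s.
= 23.5845 × 3.6 = 84.904 km/h.

Initial speed ≈ 84.9 km/h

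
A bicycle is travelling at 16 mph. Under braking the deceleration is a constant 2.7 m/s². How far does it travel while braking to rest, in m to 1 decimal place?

16 mph × 0.44704 = 7.1526 m/s.
Braking distance = v²/(2a) = 7.1526² / (2 × 2.700) = 51.160 / 5.400 = 9.474 m.

Braking distance ≈ 9.5 m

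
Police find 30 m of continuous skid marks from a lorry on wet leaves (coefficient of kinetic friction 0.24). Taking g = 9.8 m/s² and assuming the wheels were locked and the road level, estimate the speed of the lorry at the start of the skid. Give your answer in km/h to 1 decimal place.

Deceleration a = μg = 0.24 × 9.8 = 2.352 m/s².
v = √(2a·d) = √(2 × 2.352 × 30) = √141.120 = 11.8794 m/s.
= 11.8794 × 3.6 = 42.766 km/h.

Initial speed ≈ 42.8 km/h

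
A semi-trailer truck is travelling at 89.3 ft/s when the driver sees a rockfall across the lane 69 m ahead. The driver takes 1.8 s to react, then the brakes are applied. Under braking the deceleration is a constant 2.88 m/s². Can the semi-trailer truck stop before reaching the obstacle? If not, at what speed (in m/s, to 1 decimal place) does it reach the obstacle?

No — it strikes the obstacle at 25.0 m/s

89.3 ft/s × 0.3048 = 27.2186 m/s.
Reaction distance = 27.2186 × 1.8 = 48.993 m.
Braking distance needed to stop: v²/(2a) = 740.852 / 5.760 = 128.620 m, so total needed = 48.993 + 128.620 = 177.613 m > 69 m — it cannot stop.
Distance remaining when braking begins: 69 − 48.993 = 20.007 m.
v² = v₀² − 2a·d = 740.852 − 2 × 2.880 × 20.007 = 625.612 m²/s².
v = √625.612 = 25.012 m/s.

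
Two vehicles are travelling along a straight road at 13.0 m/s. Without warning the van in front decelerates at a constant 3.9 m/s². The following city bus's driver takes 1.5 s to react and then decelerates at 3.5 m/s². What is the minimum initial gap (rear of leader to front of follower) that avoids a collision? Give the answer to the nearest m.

Minimum gap ≈ 22 m

Leader travels v²/(2a_L) = 169.000 / 7.800 = 21.667 m before stopping.
Follower covers v·t_r = 13.0000 × 1.5 = 19.500 m while reacting, then v²/(2a_F) = 169.000 / 7.000 = 24.143 m while braking, for a total of 19.500 + 24.143 = 43.643 m.
Since a_F ≤ a_L and the follower starts braking later, the follower is never slower than the leader, so the closest approach is when both have stopped.
Minimum gap = 43.643 − 21.667 = 21.976 m.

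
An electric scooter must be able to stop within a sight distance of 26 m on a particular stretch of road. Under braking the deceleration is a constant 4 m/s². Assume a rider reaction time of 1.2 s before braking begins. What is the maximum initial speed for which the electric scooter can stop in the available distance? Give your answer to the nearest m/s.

Stopping distance: v·t_r + v²/(2a) = 26 with t_r = 1.2 s and a = 4.000 m/s².
So v² + 9.600 v − 208.00 = 0.
Positive root: v = −a·t_r + √((a·t_r)² + 2a·d) = −4.800 + √(23.040 + 208.00) = 10.4000 m/s.

Maximum speed ≈ 10 m/s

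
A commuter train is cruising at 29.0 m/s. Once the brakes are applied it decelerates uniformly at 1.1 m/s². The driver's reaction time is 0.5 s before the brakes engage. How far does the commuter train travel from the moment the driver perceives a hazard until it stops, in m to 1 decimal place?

Total stopping distance ≈ 396.8 m

Reaction distance = v·t_r = 29.0000 × 0.5 = 14.500 m.
Braking distance = v²/(2a) = 29.0000² / (2 × 1.100) = 841.000 / 2.200 = 382.273 m.
Total = 14.500 + 382.273 = 396.773 m.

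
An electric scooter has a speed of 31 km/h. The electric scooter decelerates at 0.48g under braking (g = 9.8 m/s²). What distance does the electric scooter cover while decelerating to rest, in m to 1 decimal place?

Braking distance ≈ 7.9 m

31 km/h ÷ 3.6 = 8.6111 m/s.
a = 0.48 × 9.8 = 4.704 m/s².
Braking distance = v²/(2a) = 8.6111² / (2 × 4.704) = 74.151 / 9.408 = 7.882 m.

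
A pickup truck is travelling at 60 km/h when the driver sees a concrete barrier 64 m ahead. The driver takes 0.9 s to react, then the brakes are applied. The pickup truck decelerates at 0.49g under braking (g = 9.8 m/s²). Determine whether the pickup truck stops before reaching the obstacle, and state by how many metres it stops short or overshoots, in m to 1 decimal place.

Yes — it stops 20.1 m short of the obstacle

60 km/h ÷ 3.6 = 16.6667 m/s.
a = 0.49 × 9.8 = 4.802 m/s².
Reaction distance = 16.6667 × 0.9 = 15.000 m.
Braking distance = v²/(2a) = 277.779 / 9.604 = 28.923 m.
Total stopping distance = 15.000 + 28.923 = 43.923 m, vs 64 m available — it stops with 64 − 43.923 = 20.077 m to spare.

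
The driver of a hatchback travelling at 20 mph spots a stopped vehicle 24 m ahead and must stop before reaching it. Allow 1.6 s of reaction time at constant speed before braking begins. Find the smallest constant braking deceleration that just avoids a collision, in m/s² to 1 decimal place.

20 mph × 0.44704 = 8.9408 m/s.
Distance covered during reaction = 8.9408 × 1.6 = 14.305 m.
Distance available for braking: 24 − 14.305 = 9.695 m.
v² = 2a·d ⇒ a = v²/(2d) = 8.9408² / (2 × 9.695) = 79.938 / 19.390 = 4.1226 m/s².

Required deceleration ≈ 4.1 m/s²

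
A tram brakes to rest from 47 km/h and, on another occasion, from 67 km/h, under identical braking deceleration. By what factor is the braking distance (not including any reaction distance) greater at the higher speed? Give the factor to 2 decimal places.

Braking distance d = v²/(2a), so with a fixed, d ∝ v².
Factor = (67/47)² = 1.4255² = 2.0321.

Factor ≈ 2.03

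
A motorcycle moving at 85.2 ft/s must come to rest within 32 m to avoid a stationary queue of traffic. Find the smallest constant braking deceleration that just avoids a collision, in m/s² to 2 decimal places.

Required deceleration ≈ 10.54 m/s²

85.2 ft/s × 0.3048 = 25.9690 m/s.
v² = 2a·d ⇒ a = v²/(2d) = 25.9690² / (2 × 32.000) = 674.389 / 64.000 = 10.5373 m/s².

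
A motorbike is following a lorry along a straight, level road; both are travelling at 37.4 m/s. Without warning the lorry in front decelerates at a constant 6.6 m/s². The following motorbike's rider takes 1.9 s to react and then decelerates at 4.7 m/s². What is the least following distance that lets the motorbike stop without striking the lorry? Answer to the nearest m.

Leader travels v²/(2a_L) = 1398.760 / 13.200 = 105.967 m before stopping.
Follower covers v·t_r = 37.4000 × 1.9 = 71.060 m while reacting, then v²/(2a_F) = 1398.760 / 9.400 = 148.804 m while braking, for a total of 71.060 + 148.804 = 219.864 m.
Since a_F ≤ a_L and the follower starts braking later, the follower is never slower than the leader, so the closest approach is when both have stopped.
Minimum gap = 219.864 − 105.967 = 113.897 m.

Minimum gap ≈ 114 m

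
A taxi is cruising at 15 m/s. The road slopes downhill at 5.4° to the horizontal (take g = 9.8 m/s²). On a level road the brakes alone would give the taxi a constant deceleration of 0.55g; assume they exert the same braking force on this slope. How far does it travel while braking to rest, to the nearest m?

a = 0.55 × 9.8 = 5.390 m/s².
Gravity along the downhill slope reduces the braking deceleration: a_eff = 5.390 − 9.8·sin 5.4° = 5.390 − 0.922 = 4.468 m/s².
Braking distance = v²/(2a) = 15.0000² / (2 × 4.468) = 225.000 / 8.936 = 25.179 m.

Braking distance ≈ 25 m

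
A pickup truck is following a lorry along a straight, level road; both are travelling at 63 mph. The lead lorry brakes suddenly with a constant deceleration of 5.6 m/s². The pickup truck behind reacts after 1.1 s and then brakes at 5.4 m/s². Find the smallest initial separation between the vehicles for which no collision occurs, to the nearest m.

Minimum gap ≈ 34 m

63 mph × 0.44704 = 28.1635 m/s.
Leader travels v²/(2a_L) = 793.183 / 11.200 = 70.820 m before stopping.
Follower covers v·t_r = 28.1635 × 1.1 = 30.980 m while reacting, then v²/(2a_F) = 793.183 / 10.800 = 73.443 m while braking, for a total of 30.980 + 73.443 = 104.423 m.
Since a_F ≤ a_L and the follower starts braking later, the follower is never slower than the leader, so the closest approach is when both have stopped.
Minimum gap = 104.423 − 70.820 = 33.603 m.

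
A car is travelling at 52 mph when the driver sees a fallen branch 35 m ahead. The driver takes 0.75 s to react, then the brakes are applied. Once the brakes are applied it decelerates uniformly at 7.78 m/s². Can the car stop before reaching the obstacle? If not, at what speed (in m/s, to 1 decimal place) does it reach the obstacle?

No — it strikes the obstacle at 16.3 m/s

52 mph × 0.44704 = 23.2461 m/s.
Reaction distance = 23.2461 × 0.75 = 17.435 m.
Braking distance needed to stop: v²/(2a) = 540.381 / 15.560 = 34.729 m, so total needed = 17.435 + 34.729 = 52.164 m > 35 m — it cannot stop.
Distance remaining when braking begins: 35 − 17.435 = 17.565 m.
v² = v₀² − 2a·d = 540.381 − 2 × 7.780 × 17.565 = 267.070 m²/s².
v = √267.070 = 16.342 m/s.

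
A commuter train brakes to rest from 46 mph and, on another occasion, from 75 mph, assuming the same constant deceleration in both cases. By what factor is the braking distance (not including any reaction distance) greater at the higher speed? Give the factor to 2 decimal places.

Braking distance d = v²/(2a), so with a fixed, d ∝ v².
Factor = (75/46)² = 1.6304² = 2.6582.

Factor ≈ 2.66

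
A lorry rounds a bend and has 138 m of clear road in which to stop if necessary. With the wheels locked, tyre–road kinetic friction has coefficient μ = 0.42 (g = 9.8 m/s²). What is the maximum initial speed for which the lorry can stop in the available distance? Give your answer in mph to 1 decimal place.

Maximum speed ≈ 75.4 mph

a = μg = 0.42 × 9.8 = 4.116 m/s².
v²/(2a) = d ⇒ v = √(2 × 4.116 × 138) = √1136.02 = 33.7049 m/s.
33.7049 m/s ÷ 0.44704 = 75.396 mph.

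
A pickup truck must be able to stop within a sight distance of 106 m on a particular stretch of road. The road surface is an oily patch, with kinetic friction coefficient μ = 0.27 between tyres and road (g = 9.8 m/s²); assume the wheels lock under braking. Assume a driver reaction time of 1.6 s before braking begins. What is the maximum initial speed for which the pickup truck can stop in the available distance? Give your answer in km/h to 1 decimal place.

a = μg = 0.27 × 9.8 = 2.646 m/s².
Stopping distance: v·t_r + v²/(2a) = 106 with t_r = 1.6 s and a = 2.646 m/s².
So v² + 8.467 v − 560.95 = 0.
Positive root: v = −a·t_r + √((a·t_r)² + 2a·d) = −4.234 + √(17.927 + 560.95) = 19.8259 m/s.
19.8259 m/s × 3.6 = 71.373 km/h.

Maximum speed ≈ 71.4 km/h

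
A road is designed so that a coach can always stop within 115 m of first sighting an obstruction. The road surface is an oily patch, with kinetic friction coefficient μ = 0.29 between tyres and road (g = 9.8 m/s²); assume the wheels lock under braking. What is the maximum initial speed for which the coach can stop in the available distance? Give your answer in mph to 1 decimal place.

a = μg = 0.29 × 9.8 = 2.842 m/s².
v²/(2a) = d ⇒ v = √(2 × 2.842 × 115) = √653.66 = 25.5668 m/s.
25.5668 m/s ÷ 0.44704 = 57.191 mph.

Maximum speed ≈ 57.2 mph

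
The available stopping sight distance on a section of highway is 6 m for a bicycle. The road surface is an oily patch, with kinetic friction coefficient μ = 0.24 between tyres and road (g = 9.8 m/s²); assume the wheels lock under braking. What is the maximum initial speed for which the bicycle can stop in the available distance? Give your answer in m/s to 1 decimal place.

Maximum speed ≈ 5.3 m/s

a = μg = 0.24 × 9.8 = 2.352 m/s².
v²/(2a) = d ⇒ v = √(2 × 2.352 × 6) = √28.22 = 5.3122 m/s.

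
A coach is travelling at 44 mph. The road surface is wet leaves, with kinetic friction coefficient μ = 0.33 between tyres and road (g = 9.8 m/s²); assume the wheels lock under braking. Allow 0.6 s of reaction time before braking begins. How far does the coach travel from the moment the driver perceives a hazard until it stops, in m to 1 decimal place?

Total stopping distance ≈ 71.6 m

44 mph × 0.44704 = 19.6698 m/s.
a = μg = 0.33 × 9.8 = 3.234 m/s².
Reaction distance = v·t_r = 19.6698 × 0.6 = 11.802 m.
Braking distance = v²/(2a) = 19.6698² / (2 × 3.234) = 386.901 / 6.468 = 59.818 m.
Total = 11.802 + 59.818 = 71.620 m.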